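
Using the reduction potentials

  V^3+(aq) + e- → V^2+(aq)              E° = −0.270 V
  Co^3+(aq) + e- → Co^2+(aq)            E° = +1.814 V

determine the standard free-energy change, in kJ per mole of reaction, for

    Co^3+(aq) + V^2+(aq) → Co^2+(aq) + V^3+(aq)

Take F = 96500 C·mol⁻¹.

In the reaction as written Co^3+(aq) is reduced, so the Co³⁺/Co²⁺ couple is the cathode and V³⁺/V²⁺ is the anode.
E°cell = +1.814 − (−0.270) = +2.084 V; balancing electrons gives n = 1.
ΔG° = −nFE°cell = −(1)(96500)(+2.084) J/mol = −201 kJ/mol.

−201 kJ/mol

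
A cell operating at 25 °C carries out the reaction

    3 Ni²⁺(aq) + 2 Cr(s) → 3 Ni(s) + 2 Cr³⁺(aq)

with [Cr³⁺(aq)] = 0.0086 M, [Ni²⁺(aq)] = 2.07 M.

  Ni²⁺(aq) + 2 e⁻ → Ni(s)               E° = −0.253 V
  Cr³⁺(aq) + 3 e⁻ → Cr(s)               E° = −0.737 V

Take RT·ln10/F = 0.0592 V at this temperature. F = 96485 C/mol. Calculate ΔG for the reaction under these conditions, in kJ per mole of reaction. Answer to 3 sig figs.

E°cell = −0.253 − (−0.737) = +0.484 V; the balanced reaction transfers n = 6 electrons.
The reaction quotient is [Cr³⁺(aq)]^2 / [Ni²⁺(aq)]^3 = 8.34×10^−6; by Nernst, E = +0.484 − (0.0592/6)(−5.079) = +0.5341 V.
Finally ΔG = −nFE = −(6)(96485 C/mol)(+0.5341 V) = −309 kJ/mol.

−309 kJ/mol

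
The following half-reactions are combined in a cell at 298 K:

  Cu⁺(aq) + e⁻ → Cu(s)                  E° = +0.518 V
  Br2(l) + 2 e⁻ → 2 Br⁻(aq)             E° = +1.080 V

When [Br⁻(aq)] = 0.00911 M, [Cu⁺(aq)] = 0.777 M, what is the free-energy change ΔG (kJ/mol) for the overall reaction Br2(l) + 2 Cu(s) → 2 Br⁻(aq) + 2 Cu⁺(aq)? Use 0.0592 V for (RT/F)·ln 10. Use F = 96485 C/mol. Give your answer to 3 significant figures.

The standard cell potential is +1.080 − (+0.518) = +0.562 V, with n = 2 electrons in the balanced equation.
Q = [Br⁻(aq)]^2·[Cu⁺(aq)]^2 = 5.01×10^−5, so log Q = −4.300 and E = +0.562 − (0.0592/2)(−4.300) = +0.6893 V.
ΔG = −nFE = −(2)(96485)(+0.6893) J/mol = −133 kJ/mol.

−133 kJ/mol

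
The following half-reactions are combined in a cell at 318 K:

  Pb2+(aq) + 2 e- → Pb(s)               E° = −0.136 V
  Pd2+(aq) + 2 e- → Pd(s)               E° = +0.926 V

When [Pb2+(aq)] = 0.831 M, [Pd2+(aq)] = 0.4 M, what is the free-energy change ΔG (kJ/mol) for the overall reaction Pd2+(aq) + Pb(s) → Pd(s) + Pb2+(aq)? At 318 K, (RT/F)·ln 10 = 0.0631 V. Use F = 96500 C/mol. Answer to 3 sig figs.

The standard cell potential is +0.926 − (−0.136) = +1.062 V, with n = 2 electrons in the balanced equation.
The reaction quotient is [Pb2+(aq)] / [Pd2+(aq)] = 2.08; by Nernst, E = +1.062 − (0.0631/2)(0.318) = +1.0520 V.
Then ΔG = −nFE = −2 × 96500 × +1.0520 J/mol = −203 kJ/mol.

−203 kJ/mol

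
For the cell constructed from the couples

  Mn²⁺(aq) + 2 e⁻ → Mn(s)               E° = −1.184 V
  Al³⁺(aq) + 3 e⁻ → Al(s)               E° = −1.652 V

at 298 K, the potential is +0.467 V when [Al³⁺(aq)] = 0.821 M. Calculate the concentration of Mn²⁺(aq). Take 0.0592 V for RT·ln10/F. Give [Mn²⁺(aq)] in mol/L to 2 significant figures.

0.81 M

The Mn²⁺/Mn couple has the larger reduction potential, so it is the cathode: E°cell = −1.184 − (−1.652) = +0.468 V and n = 6.
Rearranging E = E° − (0.0592/n)·log Q gives log Q = 6(+0.468 − (+0.467))/0.0592 = 0.101.
Balancing electrons gives 3 Mn²⁺(aq) + 2 Al(s) → 3 Mn(s) + 2 Al³⁺(aq); thus Q = [Al³⁺(aq)]^2 / [Mn²⁺(aq)]^3.
Solving for the unknown gives log [Mn²⁺(aq)] = −0.091, so [Mn²⁺(aq)] ≈ 0.81 M.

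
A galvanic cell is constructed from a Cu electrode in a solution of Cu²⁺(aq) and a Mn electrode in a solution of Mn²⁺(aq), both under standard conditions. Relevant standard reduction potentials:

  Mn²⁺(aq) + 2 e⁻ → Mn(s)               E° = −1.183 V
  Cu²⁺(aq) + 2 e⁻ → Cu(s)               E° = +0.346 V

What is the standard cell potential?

+1.529 V

Of the two couples in this cell, the one with the more positive reduction potential is reduced at the cathode: here that is Cu²⁺/Cu (+0.346 V); Mn²⁺/Mn (−1.183 V) is the anode.
E°cell = E°(cathode) − E°(anode) = +0.346 − (−1.183) = +1.529 V.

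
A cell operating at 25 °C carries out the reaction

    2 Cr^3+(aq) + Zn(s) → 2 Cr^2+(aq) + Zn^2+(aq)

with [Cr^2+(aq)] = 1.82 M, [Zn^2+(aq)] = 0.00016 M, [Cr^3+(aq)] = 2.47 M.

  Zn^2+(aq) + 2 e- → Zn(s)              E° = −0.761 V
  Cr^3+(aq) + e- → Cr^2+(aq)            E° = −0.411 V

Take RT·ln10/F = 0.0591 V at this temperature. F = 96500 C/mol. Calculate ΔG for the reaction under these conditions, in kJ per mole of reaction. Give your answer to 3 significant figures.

−90.7 kJ/mol

E°cell = −0.411 − (−0.761) = +0.350 V; the balanced reaction transfers n = 2 electrons.
Here Q = ([Cr^2+(aq)]^2·[Zn^2+(aq)]) / [Cr^3+(aq)]^2 = 8.69×10^−5 (log Q = −4.061), giving E = +0.350 − (0.0591/2)·(−4.061) = +0.4700 V.
Finally ΔG = −nFE = −(2)(96500 C/mol)(+0.4700 V) = −90.7 kJ/mol.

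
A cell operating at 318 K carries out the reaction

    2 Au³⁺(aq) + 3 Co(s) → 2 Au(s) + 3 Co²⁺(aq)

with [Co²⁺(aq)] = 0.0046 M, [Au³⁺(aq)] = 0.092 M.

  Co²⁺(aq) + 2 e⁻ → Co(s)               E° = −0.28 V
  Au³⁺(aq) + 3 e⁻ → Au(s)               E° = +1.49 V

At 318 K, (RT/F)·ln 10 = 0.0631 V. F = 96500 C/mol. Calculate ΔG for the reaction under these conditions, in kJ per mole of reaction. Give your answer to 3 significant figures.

−1050 kJ/mol

The standard cell potential is +1.49 − (−0.28) = +1.77 V, with n = 6 electrons in the balanced equation.
Here Q = [Co²⁺(aq)]^3 / [Au³⁺(aq)]^2 = 1.15×10^−5 (log Q = −4.939), giving E = +1.77 − (0.0631/6)·(−4.939) = +1.8219 V.
Finally ΔG = −nFE = −(6)(96500 C/mol)(+1.8219 V) = −1050 kJ/mol.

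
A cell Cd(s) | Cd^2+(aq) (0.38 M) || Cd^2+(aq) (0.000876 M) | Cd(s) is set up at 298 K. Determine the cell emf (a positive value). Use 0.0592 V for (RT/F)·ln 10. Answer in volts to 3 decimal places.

0.078 V

For a concentration cell E°cell = 0, since both electrodes use the same couple.
The compartment with the higher Cd^2+(aq) concentration (0.38 M) acts as the cathode; ions are reduced there and produced at the dilute (0.000876 M) anode.
With n = 2, Ecell = −(0.0592/2)·log([dilute]/[conc]) = −(0.0592/2)·log(0.000876/0.38) = +0.078 V.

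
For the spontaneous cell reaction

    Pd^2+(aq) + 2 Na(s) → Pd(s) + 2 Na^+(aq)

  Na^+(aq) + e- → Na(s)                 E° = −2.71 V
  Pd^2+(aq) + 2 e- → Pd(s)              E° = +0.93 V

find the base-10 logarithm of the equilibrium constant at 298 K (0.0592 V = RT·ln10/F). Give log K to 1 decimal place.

log K = 123.0

The Pd²⁺/Pd couple is reduced (cathode); E°cell = +0.93 − (−2.71) = +3.64 V with n = 2.
At equilibrium E = 0, so log K = nE°cell / 0.0592 = (2)(+3.64) / 0.0592 = 123.0.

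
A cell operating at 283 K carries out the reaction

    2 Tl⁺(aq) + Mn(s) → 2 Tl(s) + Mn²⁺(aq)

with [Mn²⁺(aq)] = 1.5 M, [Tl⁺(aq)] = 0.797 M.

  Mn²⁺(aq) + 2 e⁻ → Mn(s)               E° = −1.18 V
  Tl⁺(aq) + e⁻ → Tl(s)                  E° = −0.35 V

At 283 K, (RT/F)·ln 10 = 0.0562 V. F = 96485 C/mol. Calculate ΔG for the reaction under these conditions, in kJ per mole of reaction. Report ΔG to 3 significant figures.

−158 kJ/mol

With Tl⁺/Tl reduced at the cathode, E°cell = −0.35 − (−1.18) = +0.83 V and n = 2.
Q = [Mn²⁺(aq)] / [Tl⁺(aq)]^2 = 2.36, so log Q = 0.373 and E = +0.83 − (0.0562/2)(0.373) = +0.8195 V.
Finally ΔG = −nFE = −(2)(96485 C/mol)(+0.8195 V) = −158 kJ/mol.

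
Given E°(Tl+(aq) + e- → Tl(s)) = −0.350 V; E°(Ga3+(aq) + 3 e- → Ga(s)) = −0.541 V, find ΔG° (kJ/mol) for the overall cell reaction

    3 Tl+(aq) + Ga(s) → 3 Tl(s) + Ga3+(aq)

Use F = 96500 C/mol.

In the reaction as written Tl+(aq) is reduced, so the Tl⁺/Tl couple is the cathode and Ga³⁺/Ga is the anode.
E°cell = −0.350 − (−0.541) = +0.191 V; balancing electrons gives n = 3.
ΔG° = −nFE°cell = −(3)(96500)(+0.191) J/mol = −55.3 kJ/mol.

−55.3 kJ/mol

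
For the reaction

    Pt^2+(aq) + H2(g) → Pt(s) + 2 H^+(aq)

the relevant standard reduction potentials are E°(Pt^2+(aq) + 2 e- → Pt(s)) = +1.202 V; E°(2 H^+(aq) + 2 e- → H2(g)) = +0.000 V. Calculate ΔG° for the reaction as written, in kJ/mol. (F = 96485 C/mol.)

−232 kJ/mol

In the reaction as written Pt^2+(aq) is reduced, so the Pt²⁺/Pt couple is the cathode and 2H⁺/H₂ is the anode.
E°cell = +1.202 − (+0.000) = +1.202 V; balancing electrons gives n = 2.
ΔG° = −nFE°cell = −(2)(96485)(+1.202) J/mol = −232 kJ/mol.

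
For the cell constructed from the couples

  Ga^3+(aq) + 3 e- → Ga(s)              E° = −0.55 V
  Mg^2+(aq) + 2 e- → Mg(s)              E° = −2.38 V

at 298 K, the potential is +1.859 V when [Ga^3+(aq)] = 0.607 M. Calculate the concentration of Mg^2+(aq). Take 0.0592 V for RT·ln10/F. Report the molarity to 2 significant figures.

0.075 M

The Ga³⁺/Ga couple has the larger reduction potential, so it is the cathode: E°cell = −0.55 − (−2.38) = +1.83 V and n = 6.
Rearranging E = E° − (0.0592/n)·log Q gives log Q = 6(+1.83 − (+1.859))/0.0592 = −2.939.
The balanced reaction is 2 Ga^3+(aq) + 3 Mg(s) → 2 Ga(s) + 3 Mg^2+(aq), so Q = [Mg^2+(aq)]^3 / [Ga^3+(aq)]^2.
Isolating [Mg^2+(aq)] in Q = 10^{−2.939} yields log [Mg^2+(aq)] = −1.124, i.e. 0.075 M.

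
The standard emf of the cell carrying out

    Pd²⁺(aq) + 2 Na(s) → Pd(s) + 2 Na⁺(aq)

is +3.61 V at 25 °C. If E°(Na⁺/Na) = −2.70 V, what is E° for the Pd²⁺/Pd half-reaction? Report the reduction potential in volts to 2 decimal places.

+0.91 V

In the reaction as written the Pd²⁺/Pd couple is reduced (cathode) and Na⁺/Na is oxidized (anode), so E°cell = E°(Pd²⁺/Pd) − E°(Na⁺/Na).
E°(Pd²⁺/Pd) = E°cell + E°(anode) = +3.61 + (−2.70) = +0.91 V.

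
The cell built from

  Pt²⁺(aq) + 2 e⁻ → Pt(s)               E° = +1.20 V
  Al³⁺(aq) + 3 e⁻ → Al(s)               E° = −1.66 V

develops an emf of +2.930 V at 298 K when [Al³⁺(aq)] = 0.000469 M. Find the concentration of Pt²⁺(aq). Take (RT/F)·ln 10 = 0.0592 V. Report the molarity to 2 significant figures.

1.4 M

With Pt²⁺/Pt at the cathode and Al³⁺/Al at the anode, E°cell = +1.20 − (−1.66) = +2.86 V (n = 6).
Since E = E° − (0.0592/n)·log Q, log Q = n(E° − E)/0.0592 = −7.095.
For 3 Pt²⁺(aq) + 2 Al(s) → 3 Pt(s) + 2 Al³⁺(aq), the reaction quotient is Q = [Al³⁺(aq)]^2 / [Pt²⁺(aq)]^3.
Solving for the unknown gives log [Pt²⁺(aq)] = 0.146, so [Pt²⁺(aq)] ≈ 1.4 M.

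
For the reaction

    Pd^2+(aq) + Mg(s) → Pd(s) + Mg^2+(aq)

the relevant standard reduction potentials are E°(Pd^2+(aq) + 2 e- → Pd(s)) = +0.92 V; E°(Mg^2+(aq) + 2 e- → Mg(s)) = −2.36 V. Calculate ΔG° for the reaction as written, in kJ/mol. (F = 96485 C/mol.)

−633 kJ/mol

In the reaction as written Pd^2+(aq) is reduced, so the Pd²⁺/Pd couple is the cathode and Mg²⁺/Mg is the anode.
E°cell = +0.92 − (−2.36) = +3.28 V; balancing electrons gives n = 2.
ΔG° = −nFE°cell = −(2)(96485)(+3.28) J/mol = −633 kJ/mol.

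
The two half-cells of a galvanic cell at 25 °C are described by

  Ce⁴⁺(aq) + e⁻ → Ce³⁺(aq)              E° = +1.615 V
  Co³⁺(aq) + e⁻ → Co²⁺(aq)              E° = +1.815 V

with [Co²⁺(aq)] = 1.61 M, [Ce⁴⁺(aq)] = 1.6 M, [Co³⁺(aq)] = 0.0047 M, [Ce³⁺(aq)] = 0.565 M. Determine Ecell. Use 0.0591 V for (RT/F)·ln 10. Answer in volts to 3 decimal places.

+0.023 V

Since E°(Co³⁺/Co²⁺) > E°(Ce⁴⁺/Ce³⁺), Co³⁺/Co²⁺ serves as the cathode.
E°cell = E°cat − E°an = +1.815 − (+1.615) = +0.200 V; n = 1.
Balancing gives Co³⁺(aq) + Ce³⁺(aq) → Co²⁺(aq) + Ce⁴⁺(aq); hence Q = ([Co²⁺(aq)]·[Ce⁴⁺(aq)]) / ([Co³⁺(aq)]·[Ce³⁺(aq)]) = 970 (log Q = 2.987).
By the Nernst equation, E = +0.200 − (0.0591/1)·(2.987) = +0.023 V.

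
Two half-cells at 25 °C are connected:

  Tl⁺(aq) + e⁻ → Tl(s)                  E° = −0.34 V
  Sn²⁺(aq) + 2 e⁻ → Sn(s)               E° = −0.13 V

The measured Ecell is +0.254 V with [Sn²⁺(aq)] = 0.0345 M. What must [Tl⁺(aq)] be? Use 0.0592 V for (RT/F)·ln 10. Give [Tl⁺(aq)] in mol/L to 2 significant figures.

Sn²⁺/Sn is the cathode (higher E°); E°cell = −0.13 − (−0.34) = +0.21 V with n = 2.
From the Nernst equation, log Q = n(E° − E)/0.0592 = 2·(+0.21 − (+0.254))/0.0592 = −1.486.
For Sn²⁺(aq) + 2 Tl(s) → Sn(s) + 2 Tl⁺(aq), the reaction quotient is Q = [Tl⁺(aq)]^2 / [Sn²⁺(aq)].
Substituting the known concentrations and solving, log [Tl⁺(aq)] = −1.474 and [Tl⁺(aq)] = 0.034 M.

0.034 M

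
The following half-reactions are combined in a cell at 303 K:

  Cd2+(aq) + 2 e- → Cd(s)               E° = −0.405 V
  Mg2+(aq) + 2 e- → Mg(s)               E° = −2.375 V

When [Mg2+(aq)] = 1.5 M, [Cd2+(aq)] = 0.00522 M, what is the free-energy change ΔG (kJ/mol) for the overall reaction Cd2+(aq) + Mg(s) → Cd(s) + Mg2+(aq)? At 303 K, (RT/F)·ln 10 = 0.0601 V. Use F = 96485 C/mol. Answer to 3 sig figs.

The standard cell potential is −0.405 − (−2.375) = +1.970 V, with n = 2 electrons in the balanced equation.
Q = [Mg2+(aq)] / [Cd2+(aq)] = 287, so log Q = 2.458 and E = +1.970 − (0.0601/2)(2.458) = +1.8961 V.
Finally ΔG = −nFE = −(2)(96485 C/mol)(+1.8961 V) = −366 kJ/mol.

−366 kJ/mol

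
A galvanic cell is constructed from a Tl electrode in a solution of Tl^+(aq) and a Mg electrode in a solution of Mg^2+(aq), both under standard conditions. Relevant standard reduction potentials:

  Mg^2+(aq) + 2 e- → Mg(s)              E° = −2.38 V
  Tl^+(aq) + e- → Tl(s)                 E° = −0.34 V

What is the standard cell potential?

+2.04 V

The Tl⁺/Tl couple has the higher E°, so Tl ion is reduced (cathode) and Mg is oxidized (anode).
E°cell = E°(cathode) − E°(anode) = −0.34 − (−2.38) = +2.04 V.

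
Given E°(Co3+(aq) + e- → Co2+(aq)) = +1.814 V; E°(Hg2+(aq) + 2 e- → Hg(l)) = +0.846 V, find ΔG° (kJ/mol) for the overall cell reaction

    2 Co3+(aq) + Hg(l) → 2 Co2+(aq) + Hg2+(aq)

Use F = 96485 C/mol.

In the reaction as written Co3+(aq) is reduced, so the Co³⁺/Co²⁺ couple is the cathode and Hg²⁺/Hg is the anode.
E°cell = +1.814 − (+0.846) = +0.968 V; balancing electrons gives n = 2.
ΔG° = −nFE°cell = −(2)(96485)(+0.968) J/mol = −187 kJ/mol.

−187 kJ/mol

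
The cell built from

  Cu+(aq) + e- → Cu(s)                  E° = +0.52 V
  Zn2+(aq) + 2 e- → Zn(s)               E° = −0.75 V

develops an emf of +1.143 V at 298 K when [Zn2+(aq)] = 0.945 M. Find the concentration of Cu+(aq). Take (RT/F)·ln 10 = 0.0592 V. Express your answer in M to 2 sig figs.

The Cu⁺/Cu couple has the larger reduction potential, so it is the cathode: E°cell = +0.52 − (−0.75) = +1.27 V and n = 2.
Since E = E° − (0.0592/n)·log Q, log Q = n(E° − E)/0.0592 = 4.291.
The balanced reaction is 2 Cu+(aq) + Zn(s) → 2 Cu(s) + Zn2+(aq), so Q = [Zn2+(aq)] / [Cu+(aq)]^2.
Isolating [Cu+(aq)] in Q = 10^{4.291} yields log [Cu+(aq)] = −2.158, i.e. 0.0070 M.

0.0070 M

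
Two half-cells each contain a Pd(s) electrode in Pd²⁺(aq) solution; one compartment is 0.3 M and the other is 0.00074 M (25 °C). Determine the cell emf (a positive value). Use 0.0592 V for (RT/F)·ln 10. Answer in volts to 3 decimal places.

0.077 V

For a concentration cell E°cell = 0, since both electrodes use the same couple.
The compartment with the higher Pd²⁺(aq) concentration (0.3 M) acts as the cathode; ions are reduced there and produced at the dilute (0.00074 M) anode.
With n = 2, Ecell = −(0.0592/2)·log([dilute]/[conc]) = −(0.0592/2)·log(0.00074/0.3) = +0.077 V.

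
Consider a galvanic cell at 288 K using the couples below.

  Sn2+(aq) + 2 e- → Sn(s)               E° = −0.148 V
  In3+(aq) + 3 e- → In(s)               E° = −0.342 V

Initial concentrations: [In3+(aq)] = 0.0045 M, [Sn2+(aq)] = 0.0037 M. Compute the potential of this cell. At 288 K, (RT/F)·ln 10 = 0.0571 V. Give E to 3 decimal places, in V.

The Sn²⁺/Sn couple has the more positive E°, so it is the cathode; In³⁺/In is the anode.
The standard potential is −0.148 − (−0.342) = +0.194 V and the balanced reaction transfers n = 6 electrons.
For the overall reaction 3 Sn2+(aq) + 2 In(s) → 3 Sn(s) + 2 In3+(aq), Q = [In3+(aq)]^2 / [Sn2+(aq)]^3 = 400, giving log Q = 2.602.
E = E° − (0.0571/n)·log Q = +0.194 − (0.0571/6)(2.602) = +0.169 V.

+0.169 V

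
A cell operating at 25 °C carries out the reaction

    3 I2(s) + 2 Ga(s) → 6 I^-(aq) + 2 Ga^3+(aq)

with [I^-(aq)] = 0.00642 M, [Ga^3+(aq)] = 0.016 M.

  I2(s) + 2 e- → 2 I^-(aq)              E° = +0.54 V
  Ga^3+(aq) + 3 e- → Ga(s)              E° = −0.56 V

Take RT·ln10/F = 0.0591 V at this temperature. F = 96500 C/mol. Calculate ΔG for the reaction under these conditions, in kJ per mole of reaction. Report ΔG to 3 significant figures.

The standard cell potential is +0.54 − (−0.56) = +1.10 V, with n = 6 electrons in the balanced equation.
Here Q = [I^-(aq)]^6·[Ga^3+(aq)]^2 = 1.79×10^−17 (log Q = −16.747), giving E = +1.10 − (0.0591/6)·(−16.747) = +1.2650 V.
Finally ΔG = −nFE = −(6)(96500 C/mol)(+1.2650 V) = −732 kJ/mol.

−732 kJ/mol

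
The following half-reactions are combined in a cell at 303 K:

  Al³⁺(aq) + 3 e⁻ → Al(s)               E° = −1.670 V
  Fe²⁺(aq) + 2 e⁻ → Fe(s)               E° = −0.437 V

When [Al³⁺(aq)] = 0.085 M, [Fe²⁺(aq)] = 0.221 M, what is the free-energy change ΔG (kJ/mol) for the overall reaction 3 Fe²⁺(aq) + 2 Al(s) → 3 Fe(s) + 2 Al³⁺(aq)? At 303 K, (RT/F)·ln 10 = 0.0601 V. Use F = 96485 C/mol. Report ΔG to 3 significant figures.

−715 kJ/mol

With Fe²⁺/Fe reduced at the cathode, E°cell = −0.437 − (−1.670) = +1.233 V and n = 6.
Here Q = [Al³⁺(aq)]^2 / [Fe²⁺(aq)]^3 = 0.669 (log Q = −0.174), giving E = +1.233 − (0.0601/6)·(−0.174) = +1.2347 V.
Finally ΔG = −nFE = −(6)(96485 C/mol)(+1.2347 V) = −715 kJ/mol.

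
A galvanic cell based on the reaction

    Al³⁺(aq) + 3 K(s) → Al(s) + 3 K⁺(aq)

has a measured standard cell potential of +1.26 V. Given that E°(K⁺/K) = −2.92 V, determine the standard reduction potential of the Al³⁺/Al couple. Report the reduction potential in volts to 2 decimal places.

In the reaction as written the Al³⁺/Al couple is reduced (cathode) and K⁺/K is oxidized (anode), so E°cell = E°(Al³⁺/Al) − E°(K⁺/K).
E°(Al³⁺/Al) = E°cell + E°(anode) = +1.26 + (−2.92) = −1.66 V.

−1.66 V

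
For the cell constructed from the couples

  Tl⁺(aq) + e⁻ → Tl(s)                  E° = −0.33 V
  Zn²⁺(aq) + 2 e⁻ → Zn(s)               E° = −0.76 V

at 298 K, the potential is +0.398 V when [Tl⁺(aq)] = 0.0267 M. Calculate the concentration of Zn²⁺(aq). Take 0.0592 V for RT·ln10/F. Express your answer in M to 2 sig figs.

0.0086 M

Tl⁺/Tl is the cathode (higher E°); E°cell = −0.33 − (−0.76) = +0.43 V with n = 2.
Since E = E° − (0.0592/n)·log Q, log Q = n(E° − E)/0.0592 = 1.081.
For 2 Tl⁺(aq) + Zn(s) → 2 Tl(s) + Zn²⁺(aq), the reaction quotient is Q = [Zn²⁺(aq)] / [Tl⁺(aq)]^2.
Solving for the unknown gives log [Zn²⁺(aq)] = −2.066, so [Zn²⁺(aq)] ≈ 0.0086 M.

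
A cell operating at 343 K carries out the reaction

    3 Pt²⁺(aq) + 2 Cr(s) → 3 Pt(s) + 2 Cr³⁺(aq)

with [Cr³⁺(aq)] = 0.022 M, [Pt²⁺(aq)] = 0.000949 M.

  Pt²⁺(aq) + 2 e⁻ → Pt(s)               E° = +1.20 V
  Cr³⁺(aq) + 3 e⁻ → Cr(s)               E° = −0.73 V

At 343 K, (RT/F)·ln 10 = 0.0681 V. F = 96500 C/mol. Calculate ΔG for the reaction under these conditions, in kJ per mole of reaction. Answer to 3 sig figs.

The standard cell potential is +1.20 − (−0.73) = +1.93 V, with n = 6 electrons in the balanced equation.
The reaction quotient is [Cr³⁺(aq)]^2 / [Pt²⁺(aq)]^3 = 5.66×10^5; by Nernst, E = +1.93 − (0.0681/6)(5.753) = +1.8647 V.
Finally ΔG = −nFE = −(6)(96500 C/mol)(+1.8647 V) = −1080 kJ/mol.

−1080 kJ/mol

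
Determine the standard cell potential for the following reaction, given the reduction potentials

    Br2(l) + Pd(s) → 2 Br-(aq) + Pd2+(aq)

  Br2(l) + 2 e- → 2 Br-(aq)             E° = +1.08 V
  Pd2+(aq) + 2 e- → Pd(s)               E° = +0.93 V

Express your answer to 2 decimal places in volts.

Br2(l) gains electrons, so the Br₂/Br⁻ couple is the cathode; the Pd²⁺/Pd couple is the anode.
E°cell = E°(cathode) − E°(anode) = +1.08 − (+0.93) = +0.15 V.
The positive value indicates the reaction is spontaneous as written.

+0.15 V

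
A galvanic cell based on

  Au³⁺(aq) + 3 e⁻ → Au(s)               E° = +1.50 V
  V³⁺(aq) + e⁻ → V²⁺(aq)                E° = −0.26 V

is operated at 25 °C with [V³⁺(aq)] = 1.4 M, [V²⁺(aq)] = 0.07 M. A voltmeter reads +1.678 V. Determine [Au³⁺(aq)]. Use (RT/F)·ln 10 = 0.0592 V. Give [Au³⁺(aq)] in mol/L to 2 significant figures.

Au³⁺/Au is the cathode (higher E°); E°cell = +1.50 − (−0.26) = +1.76 V with n = 3.
Since E = E° − (0.0592/n)·log Q, log Q = n(E° − E)/0.0592 = 4.155.
For Au³⁺(aq) + 3 V²⁺(aq) → Au(s) + 3 V³⁺(aq), the reaction quotient is Q = [V³⁺(aq)]^3 / ([Au³⁺(aq)]·[V²⁺(aq)]^3).
Isolating [Au³⁺(aq)] in Q = 10^{4.155} yields log [Au³⁺(aq)] = −0.252, i.e. 0.56 M.

0.56 M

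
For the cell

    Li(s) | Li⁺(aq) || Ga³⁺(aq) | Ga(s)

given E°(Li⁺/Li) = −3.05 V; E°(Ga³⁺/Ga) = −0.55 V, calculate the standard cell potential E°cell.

By convention the left-hand electrode in cell notation is the anode (oxidation) and the right-hand electrode is the cathode (reduction).
E°cell = E°(right) − E°(left) = −0.55 − (−3.05) = +2.50 V.

+2.50 V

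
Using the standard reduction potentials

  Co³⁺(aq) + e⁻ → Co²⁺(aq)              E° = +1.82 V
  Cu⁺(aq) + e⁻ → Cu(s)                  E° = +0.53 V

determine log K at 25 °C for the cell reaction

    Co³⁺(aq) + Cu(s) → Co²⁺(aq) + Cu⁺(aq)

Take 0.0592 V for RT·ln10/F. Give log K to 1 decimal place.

The Co³⁺/Co²⁺ couple is reduced (cathode); E°cell = +1.82 − (+0.53) = +1.29 V with n = 1.
At equilibrium E = 0, so log K = nE°cell / 0.0592 = (1)(+1.29) / 0.0592 = 21.8.

log K = 21.8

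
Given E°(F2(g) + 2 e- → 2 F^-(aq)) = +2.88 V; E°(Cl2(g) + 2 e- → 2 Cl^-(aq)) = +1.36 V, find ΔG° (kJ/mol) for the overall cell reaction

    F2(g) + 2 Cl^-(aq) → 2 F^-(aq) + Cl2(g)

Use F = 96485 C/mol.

−293 kJ/mol

In the reaction as written F2(g) is reduced, so the F₂/F⁻ couple is the cathode and Cl₂/Cl⁻ is the anode.
E°cell = +2.88 − (+1.36) = +1.52 V; balancing electrons gives n = 2.
ΔG° = −nFE°cell = −(2)(96485)(+1.52) J/mol = −293 kJ/mol.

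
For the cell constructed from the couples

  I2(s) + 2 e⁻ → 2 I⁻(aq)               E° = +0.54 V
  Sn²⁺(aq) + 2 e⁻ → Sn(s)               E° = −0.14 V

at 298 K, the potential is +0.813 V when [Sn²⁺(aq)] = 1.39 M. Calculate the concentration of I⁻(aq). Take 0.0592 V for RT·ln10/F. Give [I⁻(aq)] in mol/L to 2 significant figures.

0.0048 M

I₂/I⁻ is the cathode (higher E°); E°cell = +0.54 − (−0.14) = +0.68 V with n = 2.
Rearranging E = E° − (0.0592/n)·log Q gives log Q = 2(+0.68 − (+0.813))/0.0592 = −4.493.
Balancing electrons gives I2(s) + Sn(s) → 2 I⁻(aq) + Sn²⁺(aq); thus Q = [I⁻(aq)]^2·[Sn²⁺(aq)].
Substituting the known concentrations and solving, log [I⁻(aq)] = −2.318 and [I⁻(aq)] = 0.0048 M.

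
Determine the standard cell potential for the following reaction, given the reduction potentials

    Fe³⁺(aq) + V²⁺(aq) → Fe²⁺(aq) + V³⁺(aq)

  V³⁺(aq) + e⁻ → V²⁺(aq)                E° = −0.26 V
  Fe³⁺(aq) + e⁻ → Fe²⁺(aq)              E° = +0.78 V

+1.04 V

Fe³⁺(aq) gains electrons, so the Fe³⁺/Fe²⁺ couple is the cathode; the V³⁺/V²⁺ couple is the anode.
E°cell = E°(cathode) − E°(anode) = +0.78 − (−0.26) = +1.04 V.
The positive value indicates the reaction is spontaneous as written.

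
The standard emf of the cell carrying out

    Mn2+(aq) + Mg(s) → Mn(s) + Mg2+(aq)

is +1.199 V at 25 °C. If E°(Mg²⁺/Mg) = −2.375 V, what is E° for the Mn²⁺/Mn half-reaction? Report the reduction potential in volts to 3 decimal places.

−1.176 V

In the reaction as written the Mn²⁺/Mn couple is reduced (cathode) and Mg²⁺/Mg is oxidized (anode), so E°cell = E°(Mn²⁺/Mn) − E°(Mg²⁺/Mg).
E°(Mn²⁺/Mn) = E°cell + E°(anode) = +1.199 + (−2.375) = −1.176 V.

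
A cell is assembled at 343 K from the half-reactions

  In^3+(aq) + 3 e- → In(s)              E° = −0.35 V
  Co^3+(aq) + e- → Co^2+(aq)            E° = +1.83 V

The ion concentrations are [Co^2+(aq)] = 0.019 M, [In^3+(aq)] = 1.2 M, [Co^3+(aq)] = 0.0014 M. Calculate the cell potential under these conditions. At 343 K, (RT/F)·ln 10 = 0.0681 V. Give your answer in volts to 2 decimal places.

+2.10 V

The Co³⁺/Co²⁺ couple has the more positive E°, so it is the cathode; In³⁺/In is the anode.
The standard potential is +1.83 − (−0.35) = +2.18 V and the balanced reaction transfers n = 3 electrons.
Balancing gives 3 Co^3+(aq) + In(s) → 3 Co^2+(aq) + In^3+(aq); hence Q = ([Co^2+(aq)]^3·[In^3+(aq)]) / [Co^3+(aq)]^3 = 3×10^3 (log Q = 3.477).
By the Nernst equation, E = +2.18 − (0.0681/3)·(3.477) = +2.10 V.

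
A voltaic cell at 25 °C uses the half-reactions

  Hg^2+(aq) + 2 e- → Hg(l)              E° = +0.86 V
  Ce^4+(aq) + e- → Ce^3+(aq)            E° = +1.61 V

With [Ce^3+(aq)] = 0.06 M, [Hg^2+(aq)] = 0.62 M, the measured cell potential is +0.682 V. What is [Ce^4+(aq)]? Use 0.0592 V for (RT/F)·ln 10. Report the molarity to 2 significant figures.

0.0034 M

The Ce⁴⁺/Ce³⁺ couple has the larger reduction potential, so it is the cathode: E°cell = +1.61 − (+0.86) = +0.75 V and n = 2.
Since E = E° − (0.0592/n)·log Q, log Q = n(E° − E)/0.0592 = 2.297.
For 2 Ce^4+(aq) + Hg(l) → 2 Ce^3+(aq) + Hg^2+(aq), the reaction quotient is Q = ([Ce^3+(aq)]^2·[Hg^2+(aq)]) / [Ce^4+(aq)]^2.
Solving for the unknown gives log [Ce^4+(aq)] = −2.474, so [Ce^4+(aq)] ≈ 0.0034 M.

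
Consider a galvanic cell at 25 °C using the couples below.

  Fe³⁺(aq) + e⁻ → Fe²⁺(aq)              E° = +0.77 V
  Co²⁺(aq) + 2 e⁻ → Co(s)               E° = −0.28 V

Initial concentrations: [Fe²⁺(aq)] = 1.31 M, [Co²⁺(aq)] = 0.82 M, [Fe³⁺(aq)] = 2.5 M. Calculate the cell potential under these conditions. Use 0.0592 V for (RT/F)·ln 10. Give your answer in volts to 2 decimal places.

+1.07 V

The Fe³⁺/Fe²⁺ couple has the more positive E°, so it is the cathode; Co²⁺/Co is the anode.
E°cell = E°cat − E°an = +0.77 − (−0.28) = +1.05 V; n = 2.
The balanced reaction is 2 Fe³⁺(aq) + Co(s) → 2 Fe²⁺(aq) + Co²⁺(aq), so Q = ([Fe²⁺(aq)]^2·[Co²⁺(aq)]) / [Fe³⁺(aq)]^2 = 0.225 and log Q = −0.648.
E = E° − (0.0592/n)·log Q = +1.05 − (0.0592/2)(−0.648) = +1.07 V.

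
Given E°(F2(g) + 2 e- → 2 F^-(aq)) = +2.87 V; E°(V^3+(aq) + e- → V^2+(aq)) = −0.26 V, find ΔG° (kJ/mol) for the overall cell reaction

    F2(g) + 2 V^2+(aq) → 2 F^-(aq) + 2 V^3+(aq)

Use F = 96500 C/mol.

−604 kJ/mol

In the reaction as written F2(g) is reduced, so the F₂/F⁻ couple is the cathode and V³⁺/V²⁺ is the anode.
E°cell = +2.87 − (−0.26) = +3.13 V; balancing electrons gives n = 2.
ΔG° = −nFE°cell = −(2)(96500)(+3.13) J/mol = −604 kJ/mol.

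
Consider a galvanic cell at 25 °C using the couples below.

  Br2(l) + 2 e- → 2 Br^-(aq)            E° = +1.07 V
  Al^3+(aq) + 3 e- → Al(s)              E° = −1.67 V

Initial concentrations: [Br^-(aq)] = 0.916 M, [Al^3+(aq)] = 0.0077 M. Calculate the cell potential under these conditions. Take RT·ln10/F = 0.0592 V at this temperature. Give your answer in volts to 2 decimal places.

The Br₂/Br⁻ couple has the more positive E°, so it is the cathode; Al³⁺/Al is the anode.
E°cell = E°cat − E°an = +1.07 − (−1.67) = +2.74 V; n = 6.
The balanced reaction is 3 Br2(l) + 2 Al(s) → 6 Br^-(aq) + 2 Al^3+(aq), so Q = [Br^-(aq)]^6·[Al^3+(aq)]^2 = 3.5×10^−5 and log Q = −4.456.
By the Nernst equation, E = +2.74 − (0.0592/6)·(−4.456) = +2.78 V.

+2.78 V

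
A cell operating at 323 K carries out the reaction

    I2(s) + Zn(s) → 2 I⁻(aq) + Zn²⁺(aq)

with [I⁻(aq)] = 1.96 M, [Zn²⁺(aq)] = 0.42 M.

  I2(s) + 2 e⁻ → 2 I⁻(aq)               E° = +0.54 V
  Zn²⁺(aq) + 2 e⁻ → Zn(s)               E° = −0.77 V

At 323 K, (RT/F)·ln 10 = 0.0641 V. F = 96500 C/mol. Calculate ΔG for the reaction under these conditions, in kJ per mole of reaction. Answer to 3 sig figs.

The standard cell potential is +0.54 − (−0.77) = +1.31 V, with n = 2 electrons in the balanced equation.
The reaction quotient is [I⁻(aq)]^2·[Zn²⁺(aq)] = 1.61; by Nernst, E = +1.31 − (0.0641/2)(0.208) = +1.3033 V.
Finally ΔG = −nFE = −(2)(96500 C/mol)(+1.3033 V) = −252 kJ/mol.

−252 kJ/mol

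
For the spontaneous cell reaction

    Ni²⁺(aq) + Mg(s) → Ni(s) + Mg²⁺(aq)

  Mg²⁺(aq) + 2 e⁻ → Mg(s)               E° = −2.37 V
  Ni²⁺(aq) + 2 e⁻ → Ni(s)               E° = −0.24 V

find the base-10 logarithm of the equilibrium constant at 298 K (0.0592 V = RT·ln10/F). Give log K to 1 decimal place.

The Ni²⁺/Ni couple is reduced (cathode); E°cell = −0.24 − (−2.37) = +2.13 V with n = 2.
At equilibrium E = 0, so log K = nE°cell / 0.0592 = (2)(+2.13) / 0.0592 = 72.0.

log K = 72.0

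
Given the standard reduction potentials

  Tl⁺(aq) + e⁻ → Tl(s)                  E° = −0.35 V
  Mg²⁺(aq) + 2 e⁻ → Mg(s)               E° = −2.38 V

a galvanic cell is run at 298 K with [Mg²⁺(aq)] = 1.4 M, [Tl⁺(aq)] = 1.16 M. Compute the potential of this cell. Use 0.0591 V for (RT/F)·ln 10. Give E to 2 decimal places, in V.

Tl⁺/Tl is reduced (cathode, E° = −0.35 V) and Mg²⁺/Mg is oxidized (anode).
E°cell = −0.35 − (−2.38) = +2.03 V, with n = 2 electrons transferred.
The balanced reaction is 2 Tl⁺(aq) + Mg(s) → 2 Tl(s) + Mg²⁺(aq), so Q = [Mg²⁺(aq)] / [Tl⁺(aq)]^2 = 1.04 and log Q = 0.017.
E = E° − (0.0591/n)·log Q = +2.03 − (0.0591/2)(0.017) = +2.03 V.

+2.03 V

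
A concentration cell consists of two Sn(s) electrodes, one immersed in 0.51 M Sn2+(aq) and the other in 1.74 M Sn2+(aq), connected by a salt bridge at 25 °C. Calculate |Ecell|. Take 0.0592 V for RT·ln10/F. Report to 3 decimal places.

For a concentration cell E°cell = 0, since both electrodes use the same couple.
The compartment with the higher Sn2+(aq) concentration (1.74 M) acts as the cathode; ions are reduced there and produced at the dilute (0.51 M) anode.
With n = 2, Ecell = −(0.0592/2)·log([dilute]/[conc]) = −(0.0592/2)·log(0.51/1.74) = +0.016 V.

0.016 V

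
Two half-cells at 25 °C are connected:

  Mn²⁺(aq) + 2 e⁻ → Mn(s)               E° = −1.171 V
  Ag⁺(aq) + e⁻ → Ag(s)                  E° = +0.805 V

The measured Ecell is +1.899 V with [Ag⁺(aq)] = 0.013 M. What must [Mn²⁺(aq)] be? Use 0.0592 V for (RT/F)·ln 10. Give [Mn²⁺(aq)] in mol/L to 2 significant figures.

0.067 M

With Ag⁺/Ag at the cathode and Mn²⁺/Mn at the anode, E°cell = +0.805 − (−1.171) = +1.976 V (n = 2).
From the Nernst equation, log Q = n(E° − E)/0.0592 = 2·(+1.976 − (+1.899))/0.0592 = 2.601.
The balanced reaction is 2 Ag⁺(aq) + Mn(s) → 2 Ag(s) + Mn²⁺(aq), so Q = [Mn²⁺(aq)] / [Ag⁺(aq)]^2.
Solving for the unknown gives log [Mn²⁺(aq)] = −1.171, so [Mn²⁺(aq)] ≈ 0.067 M.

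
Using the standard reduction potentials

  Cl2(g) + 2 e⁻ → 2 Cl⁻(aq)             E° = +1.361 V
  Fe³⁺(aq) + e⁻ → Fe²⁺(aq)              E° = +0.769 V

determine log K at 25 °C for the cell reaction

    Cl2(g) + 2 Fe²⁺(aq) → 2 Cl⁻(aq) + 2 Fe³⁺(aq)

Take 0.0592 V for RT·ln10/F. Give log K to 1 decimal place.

The Cl₂/Cl⁻ couple is reduced (cathode); E°cell = +1.361 − (+0.769) = +0.592 V with n = 2.
At equilibrium E = 0, so log K = nE°cell / 0.0592 = (2)(+0.592) / 0.0592 = 20.0.

log K = 20.0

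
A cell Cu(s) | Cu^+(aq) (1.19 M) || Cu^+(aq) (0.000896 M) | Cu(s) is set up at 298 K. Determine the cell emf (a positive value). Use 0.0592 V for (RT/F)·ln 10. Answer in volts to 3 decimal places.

0.185 V

For a concentration cell E°cell = 0, since both electrodes use the same couple.
The compartment with the higher Cu^+(aq) concentration (1.19 M) acts as the cathode; ions are reduced there and produced at the dilute (0.000896 M) anode.
With n = 1, Ecell = −(0.0592/1)·log([dilute]/[conc]) = −(0.0592/1)·log(0.000896/1.19) = +0.185 V.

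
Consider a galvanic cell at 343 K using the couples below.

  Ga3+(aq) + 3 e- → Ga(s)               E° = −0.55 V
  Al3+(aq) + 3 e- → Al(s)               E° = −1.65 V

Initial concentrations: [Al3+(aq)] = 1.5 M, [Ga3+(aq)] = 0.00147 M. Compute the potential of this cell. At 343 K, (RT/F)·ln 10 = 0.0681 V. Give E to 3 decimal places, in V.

Since E°(Ga³⁺/Ga) > E°(Al³⁺/Al), Ga³⁺/Ga serves as the cathode.
The standard potential is −0.55 − (−1.65) = +1.10 V and the balanced reaction transfers n = 3 electrons.
The balanced reaction is Ga3+(aq) + Al(s) → Ga(s) + Al3+(aq), so Q = [Al3+(aq)] / [Ga3+(aq)] = 1.02×10^3 and log Q = 3.009.
E = E° − (0.0681/n)·log Q = +1.10 − (0.0681/3)(3.009) = +1.032 V.

+1.032 V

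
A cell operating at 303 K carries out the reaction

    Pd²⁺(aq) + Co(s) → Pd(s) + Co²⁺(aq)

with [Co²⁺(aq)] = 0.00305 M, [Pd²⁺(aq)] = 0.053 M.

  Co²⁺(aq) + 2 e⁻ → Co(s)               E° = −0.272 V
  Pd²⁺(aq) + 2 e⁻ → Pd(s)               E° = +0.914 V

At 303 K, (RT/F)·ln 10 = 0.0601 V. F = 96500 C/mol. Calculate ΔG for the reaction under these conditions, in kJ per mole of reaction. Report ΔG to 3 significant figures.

−236 kJ/mol

With Pd²⁺/Pd reduced at the cathode, E°cell = +0.914 − (−0.272) = +1.186 V and n = 2.
Q = [Co²⁺(aq)] / [Pd²⁺(aq)] = 0.0575, so log Q = −1.240 and E = +1.186 − (0.0601/2)(−1.240) = +1.2233 V.
ΔG = −nFE = −(2)(96500)(+1.2233) J/mol = −236 kJ/mol.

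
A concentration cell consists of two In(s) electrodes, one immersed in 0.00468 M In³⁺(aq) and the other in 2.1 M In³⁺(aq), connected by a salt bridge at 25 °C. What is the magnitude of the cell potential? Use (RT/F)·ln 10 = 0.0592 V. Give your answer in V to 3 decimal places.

0.052 V

For a concentration cell E°cell = 0, since both electrodes use the same couple.
The compartment with the higher In³⁺(aq) concentration (2.1 M) acts as the cathode; ions are reduced there and produced at the dilute (0.00468 M) anode.
With n = 3, Ecell = −(0.0592/3)·log([dilute]/[conc]) = −(0.0592/3)·log(0.00468/2.1) = +0.052 V.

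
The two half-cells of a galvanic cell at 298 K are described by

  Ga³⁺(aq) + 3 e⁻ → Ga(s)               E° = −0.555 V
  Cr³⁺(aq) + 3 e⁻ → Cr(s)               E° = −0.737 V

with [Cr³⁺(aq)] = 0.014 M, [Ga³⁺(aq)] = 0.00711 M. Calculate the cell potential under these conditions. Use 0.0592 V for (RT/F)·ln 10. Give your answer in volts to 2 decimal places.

The Ga³⁺/Ga couple has the more positive E°, so it is the cathode; Cr³⁺/Cr is the anode.
E°cell = −0.555 − (−0.737) = +0.182 V, with n = 3 electrons transferred.
Balancing gives Ga³⁺(aq) + Cr(s) → Ga(s) + Cr³⁺(aq); hence Q = [Cr³⁺(aq)] / [Ga³⁺(aq)] = 1.97 (log Q = 0.294).
By the Nernst equation, E = +0.182 − (0.0592/3)·(0.294) = +0.18 V.

+0.18 V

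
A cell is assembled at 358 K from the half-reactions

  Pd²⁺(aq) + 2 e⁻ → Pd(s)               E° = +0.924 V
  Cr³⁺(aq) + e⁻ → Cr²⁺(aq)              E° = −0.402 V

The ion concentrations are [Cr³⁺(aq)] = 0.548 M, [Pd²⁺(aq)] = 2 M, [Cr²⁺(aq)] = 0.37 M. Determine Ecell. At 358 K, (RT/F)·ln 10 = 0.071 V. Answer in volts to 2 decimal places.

The Pd²⁺/Pd couple has the more positive E°, so it is the cathode; Cr³⁺/Cr²⁺ is the anode.
E°cell = E°cat − E°an = +0.924 − (−0.402) = +1.326 V; n = 2.
For the overall reaction Pd²⁺(aq) + 2 Cr²⁺(aq) → Pd(s) + 2 Cr³⁺(aq), Q = [Cr³⁺(aq)]^2 / ([Pd²⁺(aq)]·[Cr²⁺(aq)]^2) = 1.1, giving log Q = 0.040.
By the Nernst equation, E = +1.326 − (0.071/2)·(0.040) = +1.32 V.

+1.32 V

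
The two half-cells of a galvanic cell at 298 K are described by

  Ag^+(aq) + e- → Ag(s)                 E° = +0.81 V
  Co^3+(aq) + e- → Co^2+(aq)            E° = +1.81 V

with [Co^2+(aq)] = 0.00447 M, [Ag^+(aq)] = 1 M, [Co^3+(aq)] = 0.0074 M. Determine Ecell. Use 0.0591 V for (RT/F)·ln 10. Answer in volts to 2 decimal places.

+1.01 V

Co³⁺/Co²⁺ is reduced (cathode, E° = +1.81 V) and Ag⁺/Ag is oxidized (anode).
The standard potential is +1.81 − (+0.81) = +1.00 V and the balanced reaction transfers n = 1 electron.
Balancing gives Co^3+(aq) + Ag(s) → Co^2+(aq) + Ag^+(aq); hence Q = ([Co^2+(aq)]·[Ag^+(aq)]) / [Co^3+(aq)] = 0.604 (log Q = −0.219).
By the Nernst equation, E = +1.00 − (0.0591/1)·(−0.219) = +1.01 V.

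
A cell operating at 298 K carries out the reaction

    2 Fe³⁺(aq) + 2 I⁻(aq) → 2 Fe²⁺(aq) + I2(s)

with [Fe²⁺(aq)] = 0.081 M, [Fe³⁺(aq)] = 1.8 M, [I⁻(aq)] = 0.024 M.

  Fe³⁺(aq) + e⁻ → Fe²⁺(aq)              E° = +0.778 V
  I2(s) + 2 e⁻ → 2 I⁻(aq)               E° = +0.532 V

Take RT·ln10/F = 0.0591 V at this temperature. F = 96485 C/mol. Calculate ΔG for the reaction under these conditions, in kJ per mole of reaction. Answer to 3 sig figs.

−44.4 kJ/mol

With Fe³⁺/Fe²⁺ reduced at the cathode, E°cell = +0.778 − (+0.532) = +0.246 V and n = 2.
Q = [Fe²⁺(aq)]^2 / ([Fe³⁺(aq)]^2·[I⁻(aq)]^2) = 3.52, so log Q = 0.546 and E = +0.246 − (0.0591/2)(0.546) = +0.2299 V.
Then ΔG = −nFE = −2 × 96485 × +0.2299 J/mol = −44.4 kJ/mol.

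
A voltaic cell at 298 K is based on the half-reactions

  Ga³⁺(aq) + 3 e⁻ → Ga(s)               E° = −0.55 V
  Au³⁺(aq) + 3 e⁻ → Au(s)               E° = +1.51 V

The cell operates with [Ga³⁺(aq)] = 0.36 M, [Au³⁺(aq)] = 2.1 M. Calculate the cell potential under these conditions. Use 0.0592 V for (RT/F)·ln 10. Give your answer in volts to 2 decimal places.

+2.08 V

Since E°(Au³⁺/Au) > E°(Ga³⁺/Ga), Au³⁺/Au serves as the cathode.
E°cell = +1.51 − (−0.55) = +2.06 V, with n = 3 electrons transferred.
The balanced reaction is Au³⁺(aq) + Ga(s) → Au(s) + Ga³⁺(aq), so Q = [Ga³⁺(aq)] / [Au³⁺(aq)] = 0.171 and log Q = −0.766.
Applying E = E° − (RT ln10/nF)·log Q gives +2.06 − (0.0592/3)(−0.766) = +2.08 V.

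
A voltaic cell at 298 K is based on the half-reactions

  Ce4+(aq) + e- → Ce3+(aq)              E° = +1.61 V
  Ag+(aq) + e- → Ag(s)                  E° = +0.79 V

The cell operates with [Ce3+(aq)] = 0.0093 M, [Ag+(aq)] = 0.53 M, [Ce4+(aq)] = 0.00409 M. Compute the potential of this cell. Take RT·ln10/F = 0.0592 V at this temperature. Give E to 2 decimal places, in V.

Since E°(Ce⁴⁺/Ce³⁺) > E°(Ag⁺/Ag), Ce⁴⁺/Ce³⁺ serves as the cathode.
E°cell = E°cat − E°an = +1.61 − (+0.79) = +0.82 V; n = 1.
For the overall reaction Ce4+(aq) + Ag(s) → Ce3+(aq) + Ag+(aq), Q = ([Ce3+(aq)]·[Ag+(aq)]) / [Ce4+(aq)] = 1.21, giving log Q = 0.081.
Applying E = E° − (RT ln10/nF)·log Q gives +0.82 − (0.0592/1)(0.081) = +0.82 V.

+0.82 V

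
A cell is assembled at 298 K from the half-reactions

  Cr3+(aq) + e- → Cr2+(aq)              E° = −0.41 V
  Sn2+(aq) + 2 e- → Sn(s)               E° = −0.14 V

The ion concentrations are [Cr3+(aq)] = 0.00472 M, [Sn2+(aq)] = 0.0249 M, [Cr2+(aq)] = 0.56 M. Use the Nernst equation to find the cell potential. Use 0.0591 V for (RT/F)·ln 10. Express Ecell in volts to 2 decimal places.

The Sn²⁺/Sn couple has the more positive E°, so it is the cathode; Cr³⁺/Cr²⁺ is the anode.
The standard potential is −0.14 − (−0.41) = +0.27 V and the balanced reaction transfers n = 2 electrons.
The balanced reaction is Sn2+(aq) + 2 Cr2+(aq) → Sn(s) + 2 Cr3+(aq), so Q = [Cr3+(aq)]^2 / ([Sn2+(aq)]·[Cr2+(aq)]^2) = 0.00285 and log Q = −2.545.
E = E° − (0.0591/n)·log Q = +0.27 − (0.0591/2)(−2.545) = +0.35 V.

+0.35 V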